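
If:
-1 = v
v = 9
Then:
No Solution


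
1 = 1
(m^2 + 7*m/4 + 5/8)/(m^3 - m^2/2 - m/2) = (m + 5/4)/(m*(m - 1))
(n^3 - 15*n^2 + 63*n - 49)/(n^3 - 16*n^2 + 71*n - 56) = (n - 7)/(n - 8)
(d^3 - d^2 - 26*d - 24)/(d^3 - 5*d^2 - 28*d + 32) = (d^2 - 5*d - 6)/(d^2 - 9*d + 8)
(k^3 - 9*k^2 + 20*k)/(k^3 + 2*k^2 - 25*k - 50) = k*(k - 4)/(k^2 + 7*k + 10)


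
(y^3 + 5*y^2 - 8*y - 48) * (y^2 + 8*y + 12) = y^5 + 13*y^4 + 44*y^3 - 52*y^2 - 480*y - 576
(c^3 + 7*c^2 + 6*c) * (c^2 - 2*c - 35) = c^5 + 5*c^4 - 43*c^3 - 257*c^2 - 210*c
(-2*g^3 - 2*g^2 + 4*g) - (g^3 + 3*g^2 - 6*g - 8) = -3*g^3 - 5*g^2 + 10*g + 8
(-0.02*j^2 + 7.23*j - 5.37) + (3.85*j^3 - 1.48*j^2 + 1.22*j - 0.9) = 3.85*j^3 - 1.5*j^2 + 8.45*j - 6.27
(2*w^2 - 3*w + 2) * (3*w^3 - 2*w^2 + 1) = 6*w^5 - 13*w^4 + 12*w^3 - 2*w^2 - 3*w + 2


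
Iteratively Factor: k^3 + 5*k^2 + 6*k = (k)*(k^2 + 5*k + 6) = k*(k + 3)*(k + 2)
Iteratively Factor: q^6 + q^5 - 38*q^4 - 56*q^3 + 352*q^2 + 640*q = (q + 4)*(q^5 - 3*q^4 - 26*q^3 + 48*q^2 + 160*q) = (q + 2)*(q + 4)*(q^4 - 5*q^3 - 16*q^2 + 80*q) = (q - 4)*(q + 2)*(q + 4)*(q^3 - q^2 - 20*q) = (q - 4)*(q + 2)*(q + 4)^2*(q^2 - 5*q) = q*(q - 4)*(q + 2)*(q + 4)^2*(q - 5)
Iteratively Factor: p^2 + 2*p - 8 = (p - 2)*(p + 4)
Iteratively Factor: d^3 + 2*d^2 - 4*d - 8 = (d - 2)*(d^2 + 4*d + 4) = (d - 2)*(d + 2)*(d + 2)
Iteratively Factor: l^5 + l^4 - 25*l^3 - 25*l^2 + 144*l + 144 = (l + 3)*(l^4 - 2*l^3 - 19*l^2 + 32*l + 48) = (l - 4)*(l + 3)*(l^3 + 2*l^2 - 11*l - 12) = (l - 4)*(l + 1)*(l + 3)*(l^2 + l - 12) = (l - 4)*(l - 3)*(l + 1)*(l + 3)*(l + 4)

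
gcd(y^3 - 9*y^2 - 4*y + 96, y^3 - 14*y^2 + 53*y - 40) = y - 8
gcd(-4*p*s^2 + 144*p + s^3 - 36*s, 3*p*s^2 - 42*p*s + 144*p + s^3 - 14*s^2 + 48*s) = s - 6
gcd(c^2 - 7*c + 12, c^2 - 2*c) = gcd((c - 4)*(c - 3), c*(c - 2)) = 1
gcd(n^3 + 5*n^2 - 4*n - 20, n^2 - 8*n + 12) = n - 2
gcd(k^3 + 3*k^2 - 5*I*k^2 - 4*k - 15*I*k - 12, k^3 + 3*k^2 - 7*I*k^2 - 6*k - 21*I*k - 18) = k^2 + k*(3 - I) - 3*I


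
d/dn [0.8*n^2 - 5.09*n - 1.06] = 1.6*n - 5.09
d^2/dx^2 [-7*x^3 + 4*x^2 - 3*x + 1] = 8 - 42*x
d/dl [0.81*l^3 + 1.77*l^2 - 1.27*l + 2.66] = 2.43*l^2 + 3.54*l - 1.27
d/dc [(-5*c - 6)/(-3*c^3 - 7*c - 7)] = (15*c^3 + 35*c - (5*c + 6)*(9*c^2 + 7) + 35)/(3*c^3 + 7*c + 7)^2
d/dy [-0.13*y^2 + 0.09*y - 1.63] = 0.09 - 0.26*y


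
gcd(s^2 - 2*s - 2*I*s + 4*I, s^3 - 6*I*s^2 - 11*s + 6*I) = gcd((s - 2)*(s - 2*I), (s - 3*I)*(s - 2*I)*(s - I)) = s - 2*I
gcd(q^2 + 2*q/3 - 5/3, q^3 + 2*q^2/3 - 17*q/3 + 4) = q - 1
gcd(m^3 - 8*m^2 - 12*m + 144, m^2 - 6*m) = m - 6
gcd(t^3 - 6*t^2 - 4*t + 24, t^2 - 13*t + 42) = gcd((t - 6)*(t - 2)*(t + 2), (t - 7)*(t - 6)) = t - 6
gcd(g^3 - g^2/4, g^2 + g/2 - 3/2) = 1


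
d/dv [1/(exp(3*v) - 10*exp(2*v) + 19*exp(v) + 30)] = (-3*exp(2*v) + 20*exp(v) - 19)*exp(v)/(exp(3*v) - 10*exp(2*v) + 19*exp(v) + 30)^2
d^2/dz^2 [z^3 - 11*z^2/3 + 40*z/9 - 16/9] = 6*z - 22/3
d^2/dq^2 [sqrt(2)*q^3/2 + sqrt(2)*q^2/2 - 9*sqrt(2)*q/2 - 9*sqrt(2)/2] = sqrt(2)*(3*q + 1)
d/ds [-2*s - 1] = -2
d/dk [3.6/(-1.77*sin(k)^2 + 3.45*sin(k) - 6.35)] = (12.744*sin(k) - 12.42)*cos(k)/(1.77*sin(k)^2 - 3.45*sin(k) + 6.35)^2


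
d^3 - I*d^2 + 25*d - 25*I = (d - 5*I)*(d - I)*(d + 5*I)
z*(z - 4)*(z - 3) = z^3 - 7*z^2 + 12*z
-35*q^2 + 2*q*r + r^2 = (-5*q + r)*(7*q + r)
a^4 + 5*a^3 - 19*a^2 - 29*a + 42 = (a - 3)*(a - 1)*(a + 2)*(a + 7)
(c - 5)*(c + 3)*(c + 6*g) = c^3 + 6*c^2*g - 2*c^2 - 12*c*g - 15*c - 90*g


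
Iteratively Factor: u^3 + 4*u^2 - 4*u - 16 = (u + 2)*(u^2 + 2*u - 8) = (u + 2)*(u + 4)*(u - 2)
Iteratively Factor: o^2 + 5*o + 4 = (o + 1)*(o + 4)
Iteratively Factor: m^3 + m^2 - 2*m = (m + 2)*(m^2 - m) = (m - 1)*(m + 2)*(m)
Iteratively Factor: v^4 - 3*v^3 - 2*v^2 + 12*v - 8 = (v - 1)*(v^3 - 2*v^2 - 4*v + 8) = (v - 2)*(v - 1)*(v^2 - 4) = (v - 2)^2*(v - 1)*(v + 2)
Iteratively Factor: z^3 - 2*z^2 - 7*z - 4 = (z + 1)*(z^2 - 3*z - 4) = (z + 1)^2*(z - 4)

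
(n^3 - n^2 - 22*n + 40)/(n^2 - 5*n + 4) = (n^2 + 3*n - 10)/(n - 1)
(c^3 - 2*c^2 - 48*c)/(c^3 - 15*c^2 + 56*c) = (c + 6)/(c - 7)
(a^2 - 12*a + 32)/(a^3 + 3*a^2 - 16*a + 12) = (a^2 - 12*a + 32)/(a^3 + 3*a^2 - 16*a + 12)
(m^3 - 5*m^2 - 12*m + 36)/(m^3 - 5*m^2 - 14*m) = (-m^3 + 5*m^2 + 12*m - 36)/(m*(-m^2 + 5*m + 14))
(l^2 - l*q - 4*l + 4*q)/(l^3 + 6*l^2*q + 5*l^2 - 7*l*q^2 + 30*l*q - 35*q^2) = (l - 4)/(l^2 + 7*l*q + 5*l + 35*q)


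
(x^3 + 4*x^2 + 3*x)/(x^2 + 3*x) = x + 1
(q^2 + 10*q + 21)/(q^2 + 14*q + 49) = (q + 3)/(q + 7)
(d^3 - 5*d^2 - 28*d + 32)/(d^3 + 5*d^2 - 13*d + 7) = (d^2 - 4*d - 32)/(d^2 + 6*d - 7)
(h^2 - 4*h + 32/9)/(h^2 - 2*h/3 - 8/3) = (-9*h^2 + 36*h - 32)/(3*(-3*h^2 + 2*h + 8))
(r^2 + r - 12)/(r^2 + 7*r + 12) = (r - 3)/(r + 3)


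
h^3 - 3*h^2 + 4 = (h - 2)^2*(h + 1)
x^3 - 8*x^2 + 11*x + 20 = (x - 5)*(x - 4)*(x + 1)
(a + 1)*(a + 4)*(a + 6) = a^3 + 11*a^2 + 34*a + 24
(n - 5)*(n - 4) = n^2 - 9*n + 20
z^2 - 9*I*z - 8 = (z - 8*I)*(z - I)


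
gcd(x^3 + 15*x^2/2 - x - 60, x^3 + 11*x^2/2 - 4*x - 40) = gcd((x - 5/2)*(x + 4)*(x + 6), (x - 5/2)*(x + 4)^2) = x^2 + 3*x/2 - 10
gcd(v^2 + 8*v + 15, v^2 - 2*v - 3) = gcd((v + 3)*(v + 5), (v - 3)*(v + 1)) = 1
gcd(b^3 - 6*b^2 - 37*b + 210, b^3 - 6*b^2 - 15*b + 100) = b - 5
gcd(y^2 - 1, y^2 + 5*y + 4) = y + 1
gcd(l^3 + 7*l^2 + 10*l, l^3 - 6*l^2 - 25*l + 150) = l + 5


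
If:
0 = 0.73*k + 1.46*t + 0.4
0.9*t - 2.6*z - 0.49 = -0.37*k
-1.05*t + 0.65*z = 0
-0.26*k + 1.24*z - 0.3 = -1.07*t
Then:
No Solution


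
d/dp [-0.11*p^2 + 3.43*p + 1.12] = 3.43 - 0.22*p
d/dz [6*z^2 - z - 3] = 12*z - 1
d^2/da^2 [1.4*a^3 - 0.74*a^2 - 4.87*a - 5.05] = 8.4*a - 1.48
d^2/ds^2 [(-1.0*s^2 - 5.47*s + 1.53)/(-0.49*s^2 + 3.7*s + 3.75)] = (-4.44089209850063e-16*s^4 + 6.252694*s^3 + 8.820882*s^2 + 76.95009*s - 171.18165)/(0.117649*s^6 - 2.66511*s^5 + 17.423175*s^4 - 9.86050000000001*s^3 - 133.340625*s^2 - 156.09375*s - 52.734375)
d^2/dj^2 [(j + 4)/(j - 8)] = 24/(j - 8)^3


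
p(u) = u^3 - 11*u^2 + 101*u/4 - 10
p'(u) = 3*u^2 - 22*u + 101/4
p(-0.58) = -28.54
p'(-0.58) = 39.02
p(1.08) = 5.70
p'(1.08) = 4.99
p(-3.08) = -221.34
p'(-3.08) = 121.47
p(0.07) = -8.29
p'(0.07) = 23.72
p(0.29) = -3.58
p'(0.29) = 19.12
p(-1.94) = -107.69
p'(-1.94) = 79.22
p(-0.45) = -23.68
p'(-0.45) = 35.76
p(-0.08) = -12.09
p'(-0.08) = 27.03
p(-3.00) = -211.75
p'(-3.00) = 118.25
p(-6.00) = -773.50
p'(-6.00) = 265.25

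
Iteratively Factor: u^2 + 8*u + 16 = (u + 4)*(u + 4)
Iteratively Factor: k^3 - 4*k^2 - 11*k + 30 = (k - 5)*(k^2 + k - 6) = (k - 5)*(k - 2)*(k + 3)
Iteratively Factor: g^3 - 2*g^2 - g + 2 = (g + 1)*(g^2 - 3*g + 2) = (g - 1)*(g + 1)*(g - 2)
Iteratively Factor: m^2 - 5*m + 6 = (m - 3)*(m - 2)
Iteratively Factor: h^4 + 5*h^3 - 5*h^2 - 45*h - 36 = (h - 3)*(h^3 + 8*h^2 + 19*h + 12) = (h - 3)*(h + 3)*(h^2 + 5*h + 4) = (h - 3)*(h + 3)*(h + 4)*(h + 1)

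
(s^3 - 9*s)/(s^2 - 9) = s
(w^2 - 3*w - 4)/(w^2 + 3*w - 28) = (w + 1)/(w + 7)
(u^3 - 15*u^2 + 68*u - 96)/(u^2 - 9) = (u^2 - 12*u + 32)/(u + 3)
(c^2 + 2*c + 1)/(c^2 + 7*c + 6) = (c + 1)/(c + 6)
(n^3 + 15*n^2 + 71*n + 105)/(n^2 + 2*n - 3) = (n^2 + 12*n + 35)/(n - 1)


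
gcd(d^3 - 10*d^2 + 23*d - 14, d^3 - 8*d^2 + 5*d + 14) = d^2 - 9*d + 14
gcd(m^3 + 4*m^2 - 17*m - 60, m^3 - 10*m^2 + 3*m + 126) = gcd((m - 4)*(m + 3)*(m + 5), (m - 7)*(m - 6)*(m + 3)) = m + 3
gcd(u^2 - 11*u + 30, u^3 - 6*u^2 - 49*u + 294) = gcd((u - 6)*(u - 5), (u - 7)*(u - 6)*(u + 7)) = u - 6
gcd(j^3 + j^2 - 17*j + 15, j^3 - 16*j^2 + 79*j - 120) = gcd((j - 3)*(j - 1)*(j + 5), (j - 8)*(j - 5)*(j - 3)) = j - 3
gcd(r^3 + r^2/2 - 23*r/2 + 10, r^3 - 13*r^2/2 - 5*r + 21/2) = r - 1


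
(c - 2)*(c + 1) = c^2 - c - 2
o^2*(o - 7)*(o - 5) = o^4 - 12*o^3 + 35*o^2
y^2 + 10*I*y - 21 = (y + 3*I)*(y + 7*I)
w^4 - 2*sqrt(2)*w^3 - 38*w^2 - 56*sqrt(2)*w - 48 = (w - 6*sqrt(2))*(w + sqrt(2))^2*(w + 2*sqrt(2))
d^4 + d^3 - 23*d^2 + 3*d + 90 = (d - 3)^2*(d + 2)*(d + 5)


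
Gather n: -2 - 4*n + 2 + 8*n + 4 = 4*n + 4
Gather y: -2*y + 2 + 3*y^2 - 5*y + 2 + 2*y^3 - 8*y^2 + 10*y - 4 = 2*y^3 - 5*y^2 + 3*y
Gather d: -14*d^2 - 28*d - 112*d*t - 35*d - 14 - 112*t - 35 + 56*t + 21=-14*d^2 + d*(-112*t - 63) - 56*t - 28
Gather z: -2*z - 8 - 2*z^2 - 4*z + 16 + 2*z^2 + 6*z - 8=0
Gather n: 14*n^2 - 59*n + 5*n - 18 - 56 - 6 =14*n^2 - 54*n - 80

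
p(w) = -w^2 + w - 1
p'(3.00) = -5.00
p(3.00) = -7.00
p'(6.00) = -11.00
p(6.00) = -31.00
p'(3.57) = -6.14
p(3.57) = -10.17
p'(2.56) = -4.12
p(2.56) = -4.99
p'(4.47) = -7.94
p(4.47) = -16.51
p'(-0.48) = 1.96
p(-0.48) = -1.71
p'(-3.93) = 8.86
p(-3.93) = -20.37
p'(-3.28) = 7.56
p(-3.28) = -15.04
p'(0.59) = -0.18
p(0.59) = -0.76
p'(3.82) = -6.64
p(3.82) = -11.77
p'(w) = 1 - 2*w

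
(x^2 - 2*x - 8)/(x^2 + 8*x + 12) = (x - 4)/(x + 6)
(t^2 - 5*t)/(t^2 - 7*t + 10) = t/(t - 2)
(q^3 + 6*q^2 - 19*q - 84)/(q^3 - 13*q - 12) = (q + 7)/(q + 1)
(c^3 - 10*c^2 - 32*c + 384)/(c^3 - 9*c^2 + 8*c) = (c^2 - 2*c - 48)/(c*(c - 1))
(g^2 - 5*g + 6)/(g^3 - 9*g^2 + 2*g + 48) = (g - 2)/(g^2 - 6*g - 16)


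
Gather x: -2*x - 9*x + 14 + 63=77 - 11*x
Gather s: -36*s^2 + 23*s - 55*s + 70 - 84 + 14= -36*s^2 - 32*s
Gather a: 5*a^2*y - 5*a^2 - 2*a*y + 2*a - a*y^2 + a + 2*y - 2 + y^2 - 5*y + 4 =a^2*(5*y - 5) + a*(-y^2 - 2*y + 3) + y^2 - 3*y + 2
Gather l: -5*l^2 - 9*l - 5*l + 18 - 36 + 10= -5*l^2 - 14*l - 8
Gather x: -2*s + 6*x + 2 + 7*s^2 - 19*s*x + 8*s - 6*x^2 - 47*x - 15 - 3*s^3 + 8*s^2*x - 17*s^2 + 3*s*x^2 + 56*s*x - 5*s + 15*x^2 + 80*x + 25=-3*s^3 - 10*s^2 + s + x^2*(3*s + 9) + x*(8*s^2 + 37*s + 39) + 12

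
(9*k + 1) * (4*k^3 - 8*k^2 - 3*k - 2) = 36*k^4 - 68*k^3 - 35*k^2 - 21*k - 2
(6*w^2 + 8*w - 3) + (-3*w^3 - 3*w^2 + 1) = -3*w^3 + 3*w^2 + 8*w - 2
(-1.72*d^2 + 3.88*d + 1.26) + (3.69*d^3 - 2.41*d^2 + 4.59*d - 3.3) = 3.69*d^3 - 4.13*d^2 + 8.47*d - 2.04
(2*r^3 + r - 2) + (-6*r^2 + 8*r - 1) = 2*r^3 - 6*r^2 + 9*r - 3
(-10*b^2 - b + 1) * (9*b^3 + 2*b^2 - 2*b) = -90*b^5 - 29*b^4 + 27*b^3 + 4*b^2 - 2*b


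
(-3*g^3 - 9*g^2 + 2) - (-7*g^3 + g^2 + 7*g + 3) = 4*g^3 - 10*g^2 - 7*g - 1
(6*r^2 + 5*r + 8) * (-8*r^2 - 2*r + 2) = -48*r^4 - 52*r^3 - 62*r^2 - 6*r + 16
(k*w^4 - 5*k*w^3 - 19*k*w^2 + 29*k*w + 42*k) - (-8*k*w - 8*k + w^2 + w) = k*w^4 - 5*k*w^3 - 19*k*w^2 + 37*k*w + 50*k - w^2 - w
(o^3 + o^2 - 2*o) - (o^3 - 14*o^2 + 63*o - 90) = 15*o^2 - 65*o + 90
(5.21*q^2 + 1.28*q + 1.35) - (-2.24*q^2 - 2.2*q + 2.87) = 7.45*q^2 + 3.48*q - 1.52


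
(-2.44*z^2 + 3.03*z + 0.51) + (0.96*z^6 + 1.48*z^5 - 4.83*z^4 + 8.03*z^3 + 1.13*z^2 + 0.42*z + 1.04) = 0.96*z^6 + 1.48*z^5 - 4.83*z^4 + 8.03*z^3 - 1.31*z^2 + 3.45*z + 1.55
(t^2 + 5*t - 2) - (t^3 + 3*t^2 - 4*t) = -t^3 - 2*t^2 + 9*t - 2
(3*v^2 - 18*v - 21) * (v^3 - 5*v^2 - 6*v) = 3*v^5 - 33*v^4 + 51*v^3 + 213*v^2 + 126*v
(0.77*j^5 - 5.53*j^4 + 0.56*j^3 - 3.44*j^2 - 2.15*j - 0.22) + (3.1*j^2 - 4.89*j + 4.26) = 0.77*j^5 - 5.53*j^4 + 0.56*j^3 - 0.34*j^2 - 7.04*j + 4.04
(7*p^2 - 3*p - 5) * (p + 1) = 7*p^3 + 4*p^2 - 8*p - 5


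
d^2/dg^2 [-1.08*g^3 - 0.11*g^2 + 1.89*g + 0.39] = -6.48*g - 0.22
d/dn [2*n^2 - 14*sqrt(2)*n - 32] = 4*n - 14*sqrt(2)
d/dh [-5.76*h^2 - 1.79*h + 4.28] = -11.52*h - 1.79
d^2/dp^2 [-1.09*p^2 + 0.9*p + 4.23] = -2.18000000000000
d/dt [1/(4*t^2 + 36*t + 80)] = (-2*t - 9)/(4*(t^2 + 9*t + 20)^2)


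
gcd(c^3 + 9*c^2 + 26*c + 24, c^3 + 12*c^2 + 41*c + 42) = c^2 + 5*c + 6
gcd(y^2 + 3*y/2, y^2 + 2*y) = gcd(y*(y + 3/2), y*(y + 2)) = y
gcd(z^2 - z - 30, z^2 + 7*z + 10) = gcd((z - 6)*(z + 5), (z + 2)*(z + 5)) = z + 5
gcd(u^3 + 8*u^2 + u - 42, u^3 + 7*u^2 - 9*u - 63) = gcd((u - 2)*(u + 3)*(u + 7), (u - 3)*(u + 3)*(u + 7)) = u^2 + 10*u + 21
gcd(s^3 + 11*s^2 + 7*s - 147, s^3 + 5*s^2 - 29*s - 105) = s + 7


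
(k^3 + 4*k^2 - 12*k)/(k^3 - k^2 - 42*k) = (k - 2)/(k - 7)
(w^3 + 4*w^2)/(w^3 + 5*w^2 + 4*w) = w/(w + 1)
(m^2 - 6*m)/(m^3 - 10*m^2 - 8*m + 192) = m/(m^2 - 4*m - 32)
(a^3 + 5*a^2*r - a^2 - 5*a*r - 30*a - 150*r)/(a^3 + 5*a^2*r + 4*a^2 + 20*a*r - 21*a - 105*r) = (a^2 - a - 30)/(a^2 + 4*a - 21)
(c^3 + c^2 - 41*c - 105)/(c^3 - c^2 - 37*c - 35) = (c + 3)/(c + 1)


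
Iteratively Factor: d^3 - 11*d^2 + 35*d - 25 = (d - 5)*(d^2 - 6*d + 5) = (d - 5)*(d - 1)*(d - 5)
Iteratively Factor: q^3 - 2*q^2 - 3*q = (q)*(q^2 - 2*q - 3) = q*(q - 3)*(q + 1)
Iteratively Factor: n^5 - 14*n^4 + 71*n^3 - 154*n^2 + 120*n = (n)*(n^4 - 14*n^3 + 71*n^2 - 154*n + 120) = n*(n - 4)*(n^3 - 10*n^2 + 31*n - 30) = n*(n - 5)*(n - 4)*(n^2 - 5*n + 6) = n*(n - 5)*(n - 4)*(n - 2)*(n - 3)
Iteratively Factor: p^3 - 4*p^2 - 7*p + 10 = (p + 2)*(p^2 - 6*p + 5) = (p - 1)*(p + 2)*(p - 5)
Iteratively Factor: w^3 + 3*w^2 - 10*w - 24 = (w + 2)*(w^2 + w - 12) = (w - 3)*(w + 2)*(w + 4)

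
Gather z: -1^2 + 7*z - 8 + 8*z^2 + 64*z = 8*z^2 + 71*z - 9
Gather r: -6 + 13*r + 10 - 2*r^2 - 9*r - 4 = -2*r^2 + 4*r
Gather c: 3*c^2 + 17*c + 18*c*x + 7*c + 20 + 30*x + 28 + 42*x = 3*c^2 + c*(18*x + 24) + 72*x + 48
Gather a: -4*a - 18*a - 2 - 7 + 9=-22*a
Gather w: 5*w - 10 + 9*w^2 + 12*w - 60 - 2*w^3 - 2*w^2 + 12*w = -2*w^3 + 7*w^2 + 29*w - 70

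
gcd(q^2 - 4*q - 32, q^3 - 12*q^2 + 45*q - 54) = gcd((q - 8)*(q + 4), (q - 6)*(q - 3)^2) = 1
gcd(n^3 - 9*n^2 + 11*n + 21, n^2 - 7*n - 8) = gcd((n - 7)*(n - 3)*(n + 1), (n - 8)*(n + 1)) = n + 1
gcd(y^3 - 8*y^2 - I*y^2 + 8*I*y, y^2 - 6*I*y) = y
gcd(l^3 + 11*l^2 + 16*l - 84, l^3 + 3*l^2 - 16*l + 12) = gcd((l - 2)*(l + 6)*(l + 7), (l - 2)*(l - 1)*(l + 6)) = l^2 + 4*l - 12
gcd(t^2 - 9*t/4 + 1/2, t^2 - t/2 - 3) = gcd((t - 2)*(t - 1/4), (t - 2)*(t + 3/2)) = t - 2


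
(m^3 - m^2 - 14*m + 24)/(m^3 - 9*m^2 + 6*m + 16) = (m^2 + m - 12)/(m^2 - 7*m - 8)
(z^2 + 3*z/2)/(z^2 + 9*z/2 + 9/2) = z/(z + 3)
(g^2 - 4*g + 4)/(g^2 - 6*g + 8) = (g - 2)/(g - 4)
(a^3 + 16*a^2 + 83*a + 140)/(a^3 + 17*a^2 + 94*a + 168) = (a + 5)/(a + 6)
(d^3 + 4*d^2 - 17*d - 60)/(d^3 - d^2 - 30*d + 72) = (d^2 + 8*d + 15)/(d^2 + 3*d - 18)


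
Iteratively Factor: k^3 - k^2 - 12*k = (k - 4)*(k^2 + 3*k) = k*(k - 4)*(k + 3)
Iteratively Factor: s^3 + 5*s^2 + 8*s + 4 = (s + 2)*(s^2 + 3*s + 2) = (s + 1)*(s + 2)*(s + 2)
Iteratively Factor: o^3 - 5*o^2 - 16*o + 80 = (o - 5)*(o^2 - 16) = (o - 5)*(o - 4)*(o + 4)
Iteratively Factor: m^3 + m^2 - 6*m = (m + 3)*(m^2 - 2*m) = (m - 2)*(m + 3)*(m)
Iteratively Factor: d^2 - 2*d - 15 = (d - 5)*(d + 3)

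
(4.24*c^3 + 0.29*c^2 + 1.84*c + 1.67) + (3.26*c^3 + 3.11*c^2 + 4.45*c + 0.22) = 7.5*c^3 + 3.4*c^2 + 6.29*c + 1.89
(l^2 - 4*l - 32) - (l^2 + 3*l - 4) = -7*l - 28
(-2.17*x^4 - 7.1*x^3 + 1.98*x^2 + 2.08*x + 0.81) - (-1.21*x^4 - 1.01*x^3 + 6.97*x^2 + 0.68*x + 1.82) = -0.96*x^4 - 6.09*x^3 - 4.99*x^2 + 1.4*x - 1.01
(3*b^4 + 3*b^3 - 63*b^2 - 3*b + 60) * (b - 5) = 3*b^5 - 12*b^4 - 78*b^3 + 312*b^2 + 75*b - 300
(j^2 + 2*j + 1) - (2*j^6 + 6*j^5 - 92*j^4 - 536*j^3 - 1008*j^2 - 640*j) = -2*j^6 - 6*j^5 + 92*j^4 + 536*j^3 + 1009*j^2 + 642*j + 1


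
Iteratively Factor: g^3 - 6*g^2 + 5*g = (g - 5)*(g^2 - g) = g*(g - 5)*(g - 1)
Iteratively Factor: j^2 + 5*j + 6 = (j + 3)*(j + 2)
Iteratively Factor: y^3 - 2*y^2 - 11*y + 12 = (y - 4)*(y^2 + 2*y - 3) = (y - 4)*(y - 1)*(y + 3)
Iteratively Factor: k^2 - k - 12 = (k - 4)*(k + 3)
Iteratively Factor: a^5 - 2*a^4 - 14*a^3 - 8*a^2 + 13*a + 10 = (a + 1)*(a^4 - 3*a^3 - 11*a^2 + 3*a + 10) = (a - 1)*(a + 1)*(a^3 - 2*a^2 - 13*a - 10) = (a - 1)*(a + 1)*(a + 2)*(a^2 - 4*a - 5) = (a - 1)*(a + 1)^2*(a + 2)*(a - 5)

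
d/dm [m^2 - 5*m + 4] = 2*m - 5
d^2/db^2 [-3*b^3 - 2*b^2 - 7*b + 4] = -18*b - 4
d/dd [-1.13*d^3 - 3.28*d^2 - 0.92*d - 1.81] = -3.39*d^2 - 6.56*d - 0.92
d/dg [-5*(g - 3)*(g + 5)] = -10*g - 10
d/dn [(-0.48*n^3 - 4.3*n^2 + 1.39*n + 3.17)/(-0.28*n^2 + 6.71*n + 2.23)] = (0.1344*n^4 - 6.4416*n^3 - 31.675*n^2 - 17.4028*n - 18.171)/(0.0784*n^4 - 3.7576*n^3 + 43.7753*n^2 + 29.9266*n + 4.9729)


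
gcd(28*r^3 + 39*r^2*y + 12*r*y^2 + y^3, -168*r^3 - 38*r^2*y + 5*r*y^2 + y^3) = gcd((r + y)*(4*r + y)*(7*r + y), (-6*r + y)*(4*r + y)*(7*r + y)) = 28*r^2 + 11*r*y + y^2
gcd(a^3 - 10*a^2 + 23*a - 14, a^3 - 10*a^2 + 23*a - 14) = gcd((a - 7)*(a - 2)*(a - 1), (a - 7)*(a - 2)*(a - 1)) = a^3 - 10*a^2 + 23*a - 14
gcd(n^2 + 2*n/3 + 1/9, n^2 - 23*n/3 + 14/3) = 1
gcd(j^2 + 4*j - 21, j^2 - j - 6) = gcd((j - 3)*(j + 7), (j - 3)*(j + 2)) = j - 3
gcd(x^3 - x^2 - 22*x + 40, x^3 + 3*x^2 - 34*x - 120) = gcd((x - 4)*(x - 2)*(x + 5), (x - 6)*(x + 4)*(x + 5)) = x + 5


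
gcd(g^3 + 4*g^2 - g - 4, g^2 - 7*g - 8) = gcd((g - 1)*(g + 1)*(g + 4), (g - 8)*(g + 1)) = g + 1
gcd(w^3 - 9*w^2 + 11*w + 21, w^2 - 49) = w - 7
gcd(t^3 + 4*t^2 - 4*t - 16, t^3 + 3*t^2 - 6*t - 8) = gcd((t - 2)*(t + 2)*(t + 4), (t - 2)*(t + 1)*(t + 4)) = t^2 + 2*t - 8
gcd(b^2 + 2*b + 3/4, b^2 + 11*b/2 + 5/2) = b + 1/2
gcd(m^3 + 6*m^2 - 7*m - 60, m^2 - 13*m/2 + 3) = 1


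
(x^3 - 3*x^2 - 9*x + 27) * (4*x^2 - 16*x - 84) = 4*x^5 - 28*x^4 - 72*x^3 + 504*x^2 + 324*x - 2268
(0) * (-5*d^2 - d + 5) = 0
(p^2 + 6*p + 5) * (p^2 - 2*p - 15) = p^4 + 4*p^3 - 22*p^2 - 100*p - 75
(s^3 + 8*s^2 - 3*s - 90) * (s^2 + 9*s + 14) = s^5 + 17*s^4 + 83*s^3 - 5*s^2 - 852*s - 1260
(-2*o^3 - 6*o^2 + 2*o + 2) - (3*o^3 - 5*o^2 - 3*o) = -5*o^3 - o^2 + 5*o + 2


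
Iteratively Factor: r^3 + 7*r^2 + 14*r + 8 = (r + 2)*(r^2 + 5*r + 4) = (r + 1)*(r + 2)*(r + 4)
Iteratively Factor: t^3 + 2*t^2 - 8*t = (t)*(t^2 + 2*t - 8) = t*(t - 2)*(t + 4)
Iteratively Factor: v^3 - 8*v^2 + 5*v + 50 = (v - 5)*(v^2 - 3*v - 10) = (v - 5)^2*(v + 2)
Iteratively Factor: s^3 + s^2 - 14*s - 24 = (s + 2)*(s^2 - s - 12) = (s - 4)*(s + 2)*(s + 3)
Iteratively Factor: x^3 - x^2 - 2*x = (x + 1)*(x^2 - 2*x) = (x - 2)*(x + 1)*(x)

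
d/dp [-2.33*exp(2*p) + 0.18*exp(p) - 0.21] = (0.18 - 4.66*exp(p))*exp(p)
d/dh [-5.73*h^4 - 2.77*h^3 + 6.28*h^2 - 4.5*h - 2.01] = -22.92*h^3 - 8.31*h^2 + 12.56*h - 4.5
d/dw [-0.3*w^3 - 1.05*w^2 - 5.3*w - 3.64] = -0.9*w^2 - 2.1*w - 5.3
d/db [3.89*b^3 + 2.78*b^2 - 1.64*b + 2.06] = 11.67*b^2 + 5.56*b - 1.64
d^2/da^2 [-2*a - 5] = 0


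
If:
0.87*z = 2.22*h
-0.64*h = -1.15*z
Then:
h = 0.00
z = 0.00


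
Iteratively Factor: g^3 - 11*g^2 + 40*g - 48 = (g - 3)*(g^2 - 8*g + 16) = (g - 4)*(g - 3)*(g - 4)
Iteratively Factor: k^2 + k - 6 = (k - 2)*(k + 3)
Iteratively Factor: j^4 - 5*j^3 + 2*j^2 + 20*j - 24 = (j - 3)*(j^3 - 2*j^2 - 4*j + 8) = (j - 3)*(j - 2)*(j^2 - 4) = (j - 3)*(j - 2)^2*(j + 2)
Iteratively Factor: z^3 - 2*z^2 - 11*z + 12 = (z - 1)*(z^2 - z - 12) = (z - 4)*(z - 1)*(z + 3)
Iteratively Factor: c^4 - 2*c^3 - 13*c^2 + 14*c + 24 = (c - 2)*(c^3 - 13*c - 12) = (c - 2)*(c + 1)*(c^2 - c - 12) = (c - 2)*(c + 1)*(c + 3)*(c - 4)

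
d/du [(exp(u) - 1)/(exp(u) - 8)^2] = (-exp(u) - 6)*exp(u)/(exp(u) - 8)^3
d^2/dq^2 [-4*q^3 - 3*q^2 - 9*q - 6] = -24*q - 6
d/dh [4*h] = 4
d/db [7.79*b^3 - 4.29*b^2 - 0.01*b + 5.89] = 23.37*b^2 - 8.58*b - 0.01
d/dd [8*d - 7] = 8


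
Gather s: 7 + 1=8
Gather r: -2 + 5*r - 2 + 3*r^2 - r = 3*r^2 + 4*r - 4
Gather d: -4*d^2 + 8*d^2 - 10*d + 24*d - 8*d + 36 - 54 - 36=4*d^2 + 6*d - 54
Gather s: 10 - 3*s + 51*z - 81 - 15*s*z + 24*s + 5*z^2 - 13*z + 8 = s*(21 - 15*z) + 5*z^2 + 38*z - 63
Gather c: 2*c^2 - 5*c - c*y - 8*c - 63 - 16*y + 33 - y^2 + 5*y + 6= 2*c^2 + c*(-y - 13) - y^2 - 11*y - 24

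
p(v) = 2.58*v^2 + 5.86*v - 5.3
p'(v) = 5.16*v + 5.86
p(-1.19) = -8.62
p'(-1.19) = -0.28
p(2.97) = 34.86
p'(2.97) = 21.19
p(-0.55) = -7.74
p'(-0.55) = 3.02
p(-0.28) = -6.74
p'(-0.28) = 4.42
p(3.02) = 35.93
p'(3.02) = 21.44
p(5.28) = 97.57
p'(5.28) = 33.10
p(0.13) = -4.49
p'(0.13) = 6.53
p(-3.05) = 0.83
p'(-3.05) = -9.88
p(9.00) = 256.42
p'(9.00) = 52.30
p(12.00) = 436.54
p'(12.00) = 67.78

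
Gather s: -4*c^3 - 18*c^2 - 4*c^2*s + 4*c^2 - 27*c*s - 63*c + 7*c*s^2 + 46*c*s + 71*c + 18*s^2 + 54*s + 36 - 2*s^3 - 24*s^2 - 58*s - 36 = -4*c^3 - 14*c^2 + 8*c - 2*s^3 + s^2*(7*c - 6) + s*(-4*c^2 + 19*c - 4)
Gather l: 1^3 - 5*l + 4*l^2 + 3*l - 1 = 4*l^2 - 2*l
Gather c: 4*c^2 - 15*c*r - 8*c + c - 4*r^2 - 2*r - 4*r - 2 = 4*c^2 + c*(-15*r - 7) - 4*r^2 - 6*r - 2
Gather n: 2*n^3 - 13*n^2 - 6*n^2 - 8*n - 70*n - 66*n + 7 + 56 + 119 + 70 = 2*n^3 - 19*n^2 - 144*n + 252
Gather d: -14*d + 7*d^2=7*d^2 - 14*d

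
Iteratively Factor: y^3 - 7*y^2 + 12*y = (y - 3)*(y^2 - 4*y) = (y - 4)*(y - 3)*(y)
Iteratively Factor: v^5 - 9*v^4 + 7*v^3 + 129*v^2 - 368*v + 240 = (v - 5)*(v^4 - 4*v^3 - 13*v^2 + 64*v - 48) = (v - 5)*(v + 4)*(v^3 - 8*v^2 + 19*v - 12) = (v - 5)*(v - 1)*(v + 4)*(v^2 - 7*v + 12) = (v - 5)*(v - 3)*(v - 1)*(v + 4)*(v - 4)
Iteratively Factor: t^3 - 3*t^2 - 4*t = (t)*(t^2 - 3*t - 4) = t*(t - 4)*(t + 1)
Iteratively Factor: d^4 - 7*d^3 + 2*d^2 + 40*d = (d + 2)*(d^3 - 9*d^2 + 20*d) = (d - 4)*(d + 2)*(d^2 - 5*d) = (d - 5)*(d - 4)*(d + 2)*(d)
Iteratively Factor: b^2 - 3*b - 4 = (b - 4)*(b + 1)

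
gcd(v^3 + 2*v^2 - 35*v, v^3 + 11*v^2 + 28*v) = v^2 + 7*v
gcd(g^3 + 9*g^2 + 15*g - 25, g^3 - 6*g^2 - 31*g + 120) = g + 5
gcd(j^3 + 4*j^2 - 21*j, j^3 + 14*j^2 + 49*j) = j^2 + 7*j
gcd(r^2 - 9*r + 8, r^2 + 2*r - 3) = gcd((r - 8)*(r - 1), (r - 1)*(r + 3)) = r - 1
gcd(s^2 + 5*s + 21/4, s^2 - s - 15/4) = s + 3/2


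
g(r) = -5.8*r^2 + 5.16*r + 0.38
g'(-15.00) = 179.16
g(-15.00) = -1382.02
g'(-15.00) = 179.16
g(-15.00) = -1382.02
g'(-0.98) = 16.53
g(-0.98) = -10.25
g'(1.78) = -15.49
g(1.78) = -8.81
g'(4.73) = -49.71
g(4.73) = -104.98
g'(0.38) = 0.75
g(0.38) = 1.50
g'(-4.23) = 54.23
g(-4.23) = -125.23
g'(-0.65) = 12.70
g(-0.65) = -5.42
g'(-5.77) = 72.09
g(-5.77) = -222.49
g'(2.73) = -26.51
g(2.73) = -28.76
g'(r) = 5.16 - 11.6*r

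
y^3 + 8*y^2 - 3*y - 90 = (y - 3)*(y + 5)*(y + 6)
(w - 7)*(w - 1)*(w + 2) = w^3 - 6*w^2 - 9*w + 14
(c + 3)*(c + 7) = c^2 + 10*c + 21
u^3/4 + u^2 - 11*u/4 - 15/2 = (u/4 + 1/2)*(u - 3)*(u + 5)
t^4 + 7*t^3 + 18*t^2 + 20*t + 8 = (t + 1)*(t + 2)^3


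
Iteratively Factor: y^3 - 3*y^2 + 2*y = (y - 2)*(y^2 - y) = (y - 2)*(y - 1)*(y)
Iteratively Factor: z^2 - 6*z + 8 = (z - 4)*(z - 2)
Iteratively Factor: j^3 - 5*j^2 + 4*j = (j - 1)*(j^2 - 4*j) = j*(j - 1)*(j - 4)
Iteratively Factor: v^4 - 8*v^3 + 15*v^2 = (v)*(v^3 - 8*v^2 + 15*v) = v*(v - 5)*(v^2 - 3*v) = v*(v - 5)*(v - 3)*(v)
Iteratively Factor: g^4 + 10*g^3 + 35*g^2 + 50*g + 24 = (g + 2)*(g^3 + 8*g^2 + 19*g + 12) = (g + 2)*(g + 4)*(g^2 + 4*g + 3) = (g + 2)*(g + 3)*(g + 4)*(g + 1)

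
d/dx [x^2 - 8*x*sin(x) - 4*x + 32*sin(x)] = -8*x*cos(x) + 2*x - 8*sin(x) + 32*cos(x) - 4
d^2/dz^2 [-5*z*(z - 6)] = -10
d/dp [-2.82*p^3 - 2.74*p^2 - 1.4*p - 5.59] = -8.46*p^2 - 5.48*p - 1.4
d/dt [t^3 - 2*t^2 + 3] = t*(3*t - 4)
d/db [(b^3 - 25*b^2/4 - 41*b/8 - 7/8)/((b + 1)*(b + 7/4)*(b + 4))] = (416*b^4 + 1144*b^3 - 687*b^2 - 2422*b - 791)/(2*(16*b^6 + 216*b^5 + 1137*b^4 + 2978*b^3 + 4113*b^2 + 2856*b + 784))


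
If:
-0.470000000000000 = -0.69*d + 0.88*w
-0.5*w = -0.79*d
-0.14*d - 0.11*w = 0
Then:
No Solution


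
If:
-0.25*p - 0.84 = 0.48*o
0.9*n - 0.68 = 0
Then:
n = 0.76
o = -0.520833333333333*p - 1.75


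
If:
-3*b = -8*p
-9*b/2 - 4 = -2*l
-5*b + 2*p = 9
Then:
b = -36/17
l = -47/17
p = -27/34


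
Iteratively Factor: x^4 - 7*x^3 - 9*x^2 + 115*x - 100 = (x - 5)*(x^3 - 2*x^2 - 19*x + 20) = (x - 5)*(x + 4)*(x^2 - 6*x + 5) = (x - 5)*(x - 1)*(x + 4)*(x - 5)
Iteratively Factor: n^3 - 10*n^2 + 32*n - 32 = (n - 4)*(n^2 - 6*n + 8) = (n - 4)^2*(n - 2)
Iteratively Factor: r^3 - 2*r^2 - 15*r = (r + 3)*(r^2 - 5*r) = (r - 5)*(r + 3)*(r)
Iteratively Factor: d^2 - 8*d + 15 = (d - 3)*(d - 5)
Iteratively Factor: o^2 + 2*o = (o)*(o + 2)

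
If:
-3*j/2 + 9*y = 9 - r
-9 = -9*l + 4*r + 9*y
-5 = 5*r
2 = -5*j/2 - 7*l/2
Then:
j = -94/37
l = 46/37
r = -1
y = 229/333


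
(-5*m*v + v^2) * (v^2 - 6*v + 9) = -5*m*v^3 + 30*m*v^2 - 45*m*v + v^4 - 6*v^3 + 9*v^2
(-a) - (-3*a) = 2*a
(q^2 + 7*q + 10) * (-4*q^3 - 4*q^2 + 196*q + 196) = -4*q^5 - 32*q^4 + 128*q^3 + 1528*q^2 + 3332*q + 1960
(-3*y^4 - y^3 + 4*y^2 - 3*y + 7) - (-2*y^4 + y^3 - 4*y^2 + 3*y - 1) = -y^4 - 2*y^3 + 8*y^2 - 6*y + 8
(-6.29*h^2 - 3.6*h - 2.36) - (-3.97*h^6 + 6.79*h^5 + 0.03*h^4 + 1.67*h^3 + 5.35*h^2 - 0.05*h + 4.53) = 3.97*h^6 - 6.79*h^5 - 0.03*h^4 - 1.67*h^3 - 11.64*h^2 - 3.55*h - 6.89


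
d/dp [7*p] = 7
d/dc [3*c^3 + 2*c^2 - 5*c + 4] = 9*c^2 + 4*c - 5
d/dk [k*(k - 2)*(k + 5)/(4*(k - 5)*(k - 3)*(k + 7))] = (-2*k^4 - 31*k^3 + 91*k^2 + 315*k - 525)/(2*(k^6 - 2*k^5 - 81*k^4 + 292*k^3 + 1471*k^2 - 8610*k + 11025))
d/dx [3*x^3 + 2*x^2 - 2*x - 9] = 9*x^2 + 4*x - 2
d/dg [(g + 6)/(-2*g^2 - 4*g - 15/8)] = 8*(-16*g^2 - 32*g + 32*(g + 1)*(g + 6) - 15)/(16*g^2 + 32*g + 15)^2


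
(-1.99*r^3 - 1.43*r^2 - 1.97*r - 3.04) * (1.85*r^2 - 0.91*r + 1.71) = -3.6815*r^5 - 0.8346*r^4 - 5.7461*r^3 - 6.2766*r^2 - 0.6023*r - 5.1984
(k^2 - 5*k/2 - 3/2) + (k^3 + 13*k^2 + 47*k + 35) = k^3 + 14*k^2 + 89*k/2 + 67/2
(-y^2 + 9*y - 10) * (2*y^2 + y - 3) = -2*y^4 + 17*y^3 - 8*y^2 - 37*y + 30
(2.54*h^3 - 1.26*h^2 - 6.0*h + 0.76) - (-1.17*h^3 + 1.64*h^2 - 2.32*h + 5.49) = 3.71*h^3 - 2.9*h^2 - 3.68*h - 4.73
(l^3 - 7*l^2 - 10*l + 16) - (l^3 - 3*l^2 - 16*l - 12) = -4*l^2 + 6*l + 28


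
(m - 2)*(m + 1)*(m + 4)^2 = m^4 + 7*m^3 + 6*m^2 - 32*m - 32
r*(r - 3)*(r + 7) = r^3 + 4*r^2 - 21*r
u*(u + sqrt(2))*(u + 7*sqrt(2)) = u^3 + 8*sqrt(2)*u^2 + 14*u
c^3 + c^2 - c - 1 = (c - 1)*(c + 1)^2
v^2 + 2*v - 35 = (v - 5)*(v + 7)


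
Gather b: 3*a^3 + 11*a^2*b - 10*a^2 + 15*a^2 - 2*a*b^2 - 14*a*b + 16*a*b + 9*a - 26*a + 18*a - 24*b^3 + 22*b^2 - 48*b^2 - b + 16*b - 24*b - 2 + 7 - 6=3*a^3 + 5*a^2 + a - 24*b^3 + b^2*(-2*a - 26) + b*(11*a^2 + 2*a - 9) - 1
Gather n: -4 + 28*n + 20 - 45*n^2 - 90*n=-45*n^2 - 62*n + 16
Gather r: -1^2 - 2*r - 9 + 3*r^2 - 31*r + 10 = 3*r^2 - 33*r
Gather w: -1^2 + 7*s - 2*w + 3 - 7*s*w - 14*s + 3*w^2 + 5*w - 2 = -7*s + 3*w^2 + w*(3 - 7*s)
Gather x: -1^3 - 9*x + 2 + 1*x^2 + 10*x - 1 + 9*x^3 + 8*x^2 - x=9*x^3 + 9*x^2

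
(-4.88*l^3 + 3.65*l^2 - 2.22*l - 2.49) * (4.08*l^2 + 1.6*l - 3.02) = -19.9104*l^5 + 7.084*l^4 + 11.52*l^3 - 24.7342*l^2 + 2.7204*l + 7.5198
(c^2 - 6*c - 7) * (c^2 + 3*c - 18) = c^4 - 3*c^3 - 43*c^2 + 87*c + 126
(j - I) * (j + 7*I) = j^2 + 6*I*j + 7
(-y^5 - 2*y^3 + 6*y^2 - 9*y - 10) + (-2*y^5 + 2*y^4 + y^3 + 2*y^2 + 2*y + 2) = -3*y^5 + 2*y^4 - y^3 + 8*y^2 - 7*y - 8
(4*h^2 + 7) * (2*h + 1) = 8*h^3 + 4*h^2 + 14*h + 7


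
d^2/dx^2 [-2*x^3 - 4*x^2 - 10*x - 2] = -12*x - 8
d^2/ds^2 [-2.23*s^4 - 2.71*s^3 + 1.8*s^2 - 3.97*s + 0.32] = -26.76*s^2 - 16.26*s + 3.6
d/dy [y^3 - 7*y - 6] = 3*y^2 - 7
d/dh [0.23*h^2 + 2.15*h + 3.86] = 0.46*h + 2.15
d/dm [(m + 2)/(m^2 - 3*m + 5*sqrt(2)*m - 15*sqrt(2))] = (m^2 - 3*m + 5*sqrt(2)*m - (m + 2)*(2*m - 3 + 5*sqrt(2)) - 15*sqrt(2))/(m^2 - 3*m + 5*sqrt(2)*m - 15*sqrt(2))^2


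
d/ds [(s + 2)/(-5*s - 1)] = 9/(5*s + 1)^2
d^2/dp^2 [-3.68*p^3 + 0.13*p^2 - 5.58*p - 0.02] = 0.26 - 22.08*p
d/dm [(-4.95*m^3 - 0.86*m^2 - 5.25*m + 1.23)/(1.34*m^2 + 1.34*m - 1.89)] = (-6.633*m^4 - 13.266*m^3 + 33.9491*m^2 - 0.0456000000000003*m + 8.2743)/(1.7956*m^4 + 3.5912*m^3 - 3.2696*m^2 - 5.0652*m + 3.5721)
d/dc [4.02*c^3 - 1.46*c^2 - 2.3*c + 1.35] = 12.06*c^2 - 2.92*c - 2.3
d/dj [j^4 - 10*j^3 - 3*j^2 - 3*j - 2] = 4*j^3 - 30*j^2 - 6*j - 3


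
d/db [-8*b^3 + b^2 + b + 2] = -24*b^2 + 2*b + 1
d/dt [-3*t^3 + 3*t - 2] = 3 - 9*t^2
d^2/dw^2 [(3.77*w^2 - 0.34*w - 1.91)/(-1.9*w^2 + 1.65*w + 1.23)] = (-1.4210854715202e-14*w^4 - 21.1831*w^3 - 11.49234*w^2 - 31.15962*w + 6.539964)/(6.859*w^6 - 17.8695*w^5 + 2.19735*w^4 + 18.644175*w^3 - 1.422495*w^2 - 7.488855*w - 1.860867)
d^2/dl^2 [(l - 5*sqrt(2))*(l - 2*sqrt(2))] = 2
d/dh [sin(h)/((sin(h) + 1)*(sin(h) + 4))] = (cos(h)^2 + 3)*cos(h)/((sin(h) + 1)^2*(sin(h) + 4)^2)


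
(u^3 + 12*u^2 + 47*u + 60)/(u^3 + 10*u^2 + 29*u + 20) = (u + 3)/(u + 1)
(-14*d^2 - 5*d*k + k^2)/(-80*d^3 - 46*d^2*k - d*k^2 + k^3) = (7*d - k)/(40*d^2 + 3*d*k - k^2)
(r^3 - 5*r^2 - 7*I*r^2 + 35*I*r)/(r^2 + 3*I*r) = (r^2 - 5*r - 7*I*r + 35*I)/(r + 3*I)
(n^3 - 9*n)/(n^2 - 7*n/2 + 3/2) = 2*n*(n + 3)/(2*n - 1)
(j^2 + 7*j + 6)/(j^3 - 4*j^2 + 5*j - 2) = (j^2 + 7*j + 6)/(j^3 - 4*j^2 + 5*j - 2)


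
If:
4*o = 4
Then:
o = 1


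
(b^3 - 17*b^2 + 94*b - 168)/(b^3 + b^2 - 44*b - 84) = (b^2 - 10*b + 24)/(b^2 + 8*b + 12)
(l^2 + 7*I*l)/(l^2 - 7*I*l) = (l + 7*I)/(l - 7*I)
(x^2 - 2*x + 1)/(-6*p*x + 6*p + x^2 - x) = (x - 1)/(-6*p + x)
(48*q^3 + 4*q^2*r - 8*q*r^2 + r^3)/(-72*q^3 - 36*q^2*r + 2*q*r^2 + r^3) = (-4*q + r)/(6*q + r)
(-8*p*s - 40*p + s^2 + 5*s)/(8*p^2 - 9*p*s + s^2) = (-s - 5)/(p - s)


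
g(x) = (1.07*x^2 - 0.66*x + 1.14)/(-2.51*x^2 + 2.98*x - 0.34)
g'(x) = (2.14*x - 0.66)/(-2.51*x^2 + 2.98*x - 0.34) + (5.02*x - 2.98)*(1.07*x^2 - 0.66*x + 1.14)/(-2.51*x^2 + 2.98*x - 0.34)^2 = (1.532*x^2 + 4.9952*x - 3.1728)/(6.3001*x^4 - 14.9596*x^3 + 10.5872*x^2 - 2.0264*x + 0.1156)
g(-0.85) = -0.53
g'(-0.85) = -0.29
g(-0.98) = -0.50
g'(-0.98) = -0.21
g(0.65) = 2.17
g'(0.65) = 2.51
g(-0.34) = -0.91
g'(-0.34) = -1.74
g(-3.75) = -0.40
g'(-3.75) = -0.00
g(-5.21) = -0.40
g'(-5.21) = 0.00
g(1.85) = -1.05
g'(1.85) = 0.97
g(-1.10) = -0.47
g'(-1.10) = -0.15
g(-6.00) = -0.40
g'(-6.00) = 0.00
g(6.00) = -0.49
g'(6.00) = 0.02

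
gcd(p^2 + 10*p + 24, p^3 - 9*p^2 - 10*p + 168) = p + 4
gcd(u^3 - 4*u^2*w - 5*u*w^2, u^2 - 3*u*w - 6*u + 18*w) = 1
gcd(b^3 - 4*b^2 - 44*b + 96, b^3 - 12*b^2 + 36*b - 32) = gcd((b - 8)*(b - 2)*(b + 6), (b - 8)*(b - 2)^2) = b^2 - 10*b + 16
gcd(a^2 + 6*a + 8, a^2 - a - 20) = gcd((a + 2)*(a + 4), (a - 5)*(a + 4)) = a + 4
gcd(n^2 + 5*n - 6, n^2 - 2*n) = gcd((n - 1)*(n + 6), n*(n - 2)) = 1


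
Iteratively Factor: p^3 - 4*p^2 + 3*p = (p - 3)*(p^2 - p) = p*(p - 3)*(p - 1)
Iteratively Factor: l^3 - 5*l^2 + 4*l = (l - 4)*(l^2 - l) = l*(l - 4)*(l - 1)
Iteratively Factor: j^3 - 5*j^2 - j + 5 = (j - 5)*(j^2 - 1) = (j - 5)*(j - 1)*(j + 1)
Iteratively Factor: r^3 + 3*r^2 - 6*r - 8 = (r - 2)*(r^2 + 5*r + 4) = (r - 2)*(r + 4)*(r + 1)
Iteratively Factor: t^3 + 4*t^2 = (t)*(t^2 + 4*t) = t^2*(t + 4)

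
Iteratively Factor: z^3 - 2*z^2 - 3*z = (z + 1)*(z^2 - 3*z) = z*(z + 1)*(z - 3)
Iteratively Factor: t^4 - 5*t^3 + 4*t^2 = (t - 1)*(t^3 - 4*t^2) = t*(t - 1)*(t^2 - 4*t) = t^2*(t - 1)*(t - 4)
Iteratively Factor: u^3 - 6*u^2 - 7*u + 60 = (u - 4)*(u^2 - 2*u - 15) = (u - 5)*(u - 4)*(u + 3)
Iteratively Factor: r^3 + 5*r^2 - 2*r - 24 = (r - 2)*(r^2 + 7*r + 12) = (r - 2)*(r + 3)*(r + 4)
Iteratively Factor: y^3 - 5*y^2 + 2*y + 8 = (y - 4)*(y^2 - y - 2) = (y - 4)*(y - 2)*(y + 1)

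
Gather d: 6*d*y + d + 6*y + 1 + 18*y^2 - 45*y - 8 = d*(6*y + 1) + 18*y^2 - 39*y - 7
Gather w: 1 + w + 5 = w + 6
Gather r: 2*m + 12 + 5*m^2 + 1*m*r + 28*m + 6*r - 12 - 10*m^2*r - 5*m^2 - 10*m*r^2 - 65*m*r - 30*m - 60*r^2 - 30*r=r^2*(-10*m - 60) + r*(-10*m^2 - 64*m - 24)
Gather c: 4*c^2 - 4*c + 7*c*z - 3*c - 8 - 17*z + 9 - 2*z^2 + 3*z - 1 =4*c^2 + c*(7*z - 7) - 2*z^2 - 14*z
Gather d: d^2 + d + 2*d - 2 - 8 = d^2 + 3*d - 10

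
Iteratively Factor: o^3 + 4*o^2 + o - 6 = (o - 1)*(o^2 + 5*o + 6) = (o - 1)*(o + 2)*(o + 3)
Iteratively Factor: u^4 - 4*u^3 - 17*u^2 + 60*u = (u + 4)*(u^3 - 8*u^2 + 15*u) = (u - 3)*(u + 4)*(u^2 - 5*u) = u*(u - 3)*(u + 4)*(u - 5)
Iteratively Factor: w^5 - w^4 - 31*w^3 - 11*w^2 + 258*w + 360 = (w + 3)*(w^4 - 4*w^3 - 19*w^2 + 46*w + 120) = (w - 5)*(w + 3)*(w^3 + w^2 - 14*w - 24) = (w - 5)*(w + 3)^2*(w^2 - 2*w - 8) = (w - 5)*(w - 4)*(w + 3)^2*(w + 2)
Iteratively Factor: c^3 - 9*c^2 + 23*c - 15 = (c - 3)*(c^2 - 6*c + 5) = (c - 5)*(c - 3)*(c - 1)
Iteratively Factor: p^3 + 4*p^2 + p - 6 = (p + 2)*(p^2 + 2*p - 3) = (p - 1)*(p + 2)*(p + 3)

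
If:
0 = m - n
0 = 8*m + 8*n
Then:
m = 0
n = 0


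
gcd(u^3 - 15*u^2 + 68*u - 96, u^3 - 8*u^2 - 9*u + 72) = u^2 - 11*u + 24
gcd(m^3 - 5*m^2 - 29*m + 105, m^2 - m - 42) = m - 7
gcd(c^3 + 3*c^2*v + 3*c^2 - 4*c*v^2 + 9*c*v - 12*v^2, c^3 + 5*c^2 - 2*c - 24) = c + 3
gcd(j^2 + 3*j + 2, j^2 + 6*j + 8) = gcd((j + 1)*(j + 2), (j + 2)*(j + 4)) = j + 2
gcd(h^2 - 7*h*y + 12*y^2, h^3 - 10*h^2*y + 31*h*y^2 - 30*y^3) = -h + 3*y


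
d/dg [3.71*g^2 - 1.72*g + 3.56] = 7.42*g - 1.72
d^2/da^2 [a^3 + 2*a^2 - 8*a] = 6*a + 4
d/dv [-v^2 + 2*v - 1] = 2 - 2*v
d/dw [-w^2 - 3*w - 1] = -2*w - 3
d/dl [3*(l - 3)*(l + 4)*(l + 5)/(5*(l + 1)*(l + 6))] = 3*(l^4 + 14*l^3 + 67*l^2 + 192*l + 378)/(5*(l^4 + 14*l^3 + 61*l^2 + 84*l + 36))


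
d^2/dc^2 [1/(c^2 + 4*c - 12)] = 2*(-c^2 - 4*c + 4*(c + 2)^2 + 12)/(c^2 + 4*c - 12)^3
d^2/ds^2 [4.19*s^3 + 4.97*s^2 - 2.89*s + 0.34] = 25.14*s + 9.94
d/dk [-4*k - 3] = -4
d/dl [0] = 0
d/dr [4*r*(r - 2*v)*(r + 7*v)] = 12*r^2 + 40*r*v - 56*v^2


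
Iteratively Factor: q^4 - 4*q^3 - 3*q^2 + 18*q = (q - 3)*(q^3 - q^2 - 6*q) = (q - 3)^2*(q^2 + 2*q) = (q - 3)^2*(q + 2)*(q)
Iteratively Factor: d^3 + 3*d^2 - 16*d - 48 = (d - 4)*(d^2 + 7*d + 12) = (d - 4)*(d + 3)*(d + 4)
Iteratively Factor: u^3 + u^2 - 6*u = (u + 3)*(u^2 - 2*u) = (u - 2)*(u + 3)*(u)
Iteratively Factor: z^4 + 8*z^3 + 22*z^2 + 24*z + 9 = (z + 1)*(z^3 + 7*z^2 + 15*z + 9) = (z + 1)*(z + 3)*(z^2 + 4*z + 3) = (z + 1)^2*(z + 3)*(z + 3)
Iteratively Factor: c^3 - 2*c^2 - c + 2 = (c - 1)*(c^2 - c - 2) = (c - 2)*(c - 1)*(c + 1)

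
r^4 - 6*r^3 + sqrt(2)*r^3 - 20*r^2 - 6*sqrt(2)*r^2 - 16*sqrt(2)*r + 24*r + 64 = (r - 8)*(r + 2)*(r - sqrt(2))*(r + 2*sqrt(2))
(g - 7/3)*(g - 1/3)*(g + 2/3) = g^3 - 2*g^2 - g + 14/27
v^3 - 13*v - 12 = (v - 4)*(v + 1)*(v + 3)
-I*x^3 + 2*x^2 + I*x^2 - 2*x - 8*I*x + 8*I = (x - 2*I)*(x + 4*I)*(-I*x + I)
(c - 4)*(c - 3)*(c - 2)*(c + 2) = c^4 - 7*c^3 + 8*c^2 + 28*c - 48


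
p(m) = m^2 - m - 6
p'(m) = 2*m - 1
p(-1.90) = -0.49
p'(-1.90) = -4.80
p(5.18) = 15.65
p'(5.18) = 9.36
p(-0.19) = -5.77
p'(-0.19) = -1.38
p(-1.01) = -3.97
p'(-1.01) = -3.02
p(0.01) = -6.01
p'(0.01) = -0.98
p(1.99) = -4.03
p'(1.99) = 2.98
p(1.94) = -4.18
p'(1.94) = 2.88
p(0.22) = -6.17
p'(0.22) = -0.56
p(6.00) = 24.00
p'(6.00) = 11.00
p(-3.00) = 6.00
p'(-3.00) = -7.00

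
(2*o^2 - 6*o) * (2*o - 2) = 4*o^3 - 16*o^2 + 12*o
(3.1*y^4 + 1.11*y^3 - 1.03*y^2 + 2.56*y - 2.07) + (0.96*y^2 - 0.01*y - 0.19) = 3.1*y^4 + 1.11*y^3 - 0.0700000000000001*y^2 + 2.55*y - 2.26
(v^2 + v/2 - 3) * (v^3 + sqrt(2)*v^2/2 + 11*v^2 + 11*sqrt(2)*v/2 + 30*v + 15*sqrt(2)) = v^5 + sqrt(2)*v^4/2 + 23*v^4/2 + 23*sqrt(2)*v^3/4 + 65*v^3/2 - 18*v^2 + 65*sqrt(2)*v^2/4 - 90*v - 9*sqrt(2)*v - 45*sqrt(2)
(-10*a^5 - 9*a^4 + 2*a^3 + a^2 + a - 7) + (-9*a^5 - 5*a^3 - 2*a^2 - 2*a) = -19*a^5 - 9*a^4 - 3*a^3 - a^2 - a - 7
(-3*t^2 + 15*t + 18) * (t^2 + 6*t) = -3*t^4 - 3*t^3 + 108*t^2 + 108*t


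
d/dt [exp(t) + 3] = exp(t)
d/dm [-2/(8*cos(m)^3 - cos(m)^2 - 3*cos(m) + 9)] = 2*(-24*cos(m)^2 + 2*cos(m) + 3)*sin(m)/(8*cos(m)^3 - cos(m)^2 - 3*cos(m) + 9)^2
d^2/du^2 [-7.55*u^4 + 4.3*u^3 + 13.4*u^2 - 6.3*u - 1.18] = -90.6*u^2 + 25.8*u + 26.8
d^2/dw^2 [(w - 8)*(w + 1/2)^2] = 6*w - 14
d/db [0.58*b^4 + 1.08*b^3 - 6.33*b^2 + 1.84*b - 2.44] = 2.32*b^3 + 3.24*b^2 - 12.66*b + 1.84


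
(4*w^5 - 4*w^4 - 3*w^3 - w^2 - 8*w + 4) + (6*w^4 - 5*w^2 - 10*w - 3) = 4*w^5 + 2*w^4 - 3*w^3 - 6*w^2 - 18*w + 1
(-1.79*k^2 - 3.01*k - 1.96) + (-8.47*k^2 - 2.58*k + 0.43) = -10.26*k^2 - 5.59*k - 1.53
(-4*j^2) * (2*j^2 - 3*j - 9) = -8*j^4 + 12*j^3 + 36*j^2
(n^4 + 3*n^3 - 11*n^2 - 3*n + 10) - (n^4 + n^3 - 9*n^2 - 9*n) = 2*n^3 - 2*n^2 + 6*n + 10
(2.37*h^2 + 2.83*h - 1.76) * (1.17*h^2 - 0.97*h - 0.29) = 2.7729*h^4 + 1.0122*h^3 - 5.4916*h^2 + 0.8865*h + 0.5104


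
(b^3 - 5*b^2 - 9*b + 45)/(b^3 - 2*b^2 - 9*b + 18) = (b - 5)/(b - 2)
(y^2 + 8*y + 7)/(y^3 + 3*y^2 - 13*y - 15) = (y + 7)/(y^2 + 2*y - 15)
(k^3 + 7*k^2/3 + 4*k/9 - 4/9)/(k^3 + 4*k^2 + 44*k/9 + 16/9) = (3*k - 1)/(3*k + 4)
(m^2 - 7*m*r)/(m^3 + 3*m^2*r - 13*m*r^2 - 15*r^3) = m*(m - 7*r)/(m^3 + 3*m^2*r - 13*m*r^2 - 15*r^3)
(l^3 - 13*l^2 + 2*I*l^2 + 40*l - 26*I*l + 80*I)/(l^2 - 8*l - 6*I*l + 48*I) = (l^2 + l*(-5 + 2*I) - 10*I)/(l - 6*I)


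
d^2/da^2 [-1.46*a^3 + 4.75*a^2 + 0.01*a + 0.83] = 9.5 - 8.76*a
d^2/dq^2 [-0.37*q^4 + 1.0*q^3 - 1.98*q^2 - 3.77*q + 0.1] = -4.44*q^2 + 6.0*q - 3.96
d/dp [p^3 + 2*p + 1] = 3*p^2 + 2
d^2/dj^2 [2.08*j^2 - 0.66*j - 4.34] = 4.16000000000000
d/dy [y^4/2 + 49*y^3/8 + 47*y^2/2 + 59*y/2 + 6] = 2*y^3 + 147*y^2/8 + 47*y + 59/2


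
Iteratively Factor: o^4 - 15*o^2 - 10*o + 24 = (o - 1)*(o^3 + o^2 - 14*o - 24) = (o - 1)*(o + 3)*(o^2 - 2*o - 8) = (o - 1)*(o + 2)*(o + 3)*(o - 4)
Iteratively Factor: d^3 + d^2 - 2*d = (d - 1)*(d^2 + 2*d) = (d - 1)*(d + 2)*(d)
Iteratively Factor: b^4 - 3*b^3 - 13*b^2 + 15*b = (b + 3)*(b^3 - 6*b^2 + 5*b) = (b - 1)*(b + 3)*(b^2 - 5*b) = (b - 5)*(b - 1)*(b + 3)*(b)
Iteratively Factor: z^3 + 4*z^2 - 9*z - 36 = (z - 3)*(z^2 + 7*z + 12) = (z - 3)*(z + 4)*(z + 3)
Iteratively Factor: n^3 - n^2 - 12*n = (n)*(n^2 - n - 12) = n*(n + 3)*(n - 4)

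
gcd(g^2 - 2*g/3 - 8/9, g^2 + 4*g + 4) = 1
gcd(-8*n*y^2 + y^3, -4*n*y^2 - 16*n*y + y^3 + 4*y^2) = y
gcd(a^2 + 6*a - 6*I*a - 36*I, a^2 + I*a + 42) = a - 6*I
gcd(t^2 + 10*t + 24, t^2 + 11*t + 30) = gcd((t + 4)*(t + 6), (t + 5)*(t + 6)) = t + 6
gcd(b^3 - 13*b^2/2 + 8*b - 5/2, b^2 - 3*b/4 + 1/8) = b - 1/2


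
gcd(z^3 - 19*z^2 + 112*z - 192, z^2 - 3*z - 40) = z - 8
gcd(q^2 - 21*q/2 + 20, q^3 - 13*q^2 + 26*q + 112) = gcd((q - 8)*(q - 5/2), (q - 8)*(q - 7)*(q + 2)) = q - 8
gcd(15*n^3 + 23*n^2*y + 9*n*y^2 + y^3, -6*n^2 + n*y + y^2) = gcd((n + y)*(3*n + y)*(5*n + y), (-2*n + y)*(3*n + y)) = 3*n + y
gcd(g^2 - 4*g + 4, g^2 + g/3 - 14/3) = g - 2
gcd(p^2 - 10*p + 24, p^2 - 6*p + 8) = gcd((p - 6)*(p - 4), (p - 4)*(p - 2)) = p - 4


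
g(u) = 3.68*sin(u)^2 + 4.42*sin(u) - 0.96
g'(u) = 7.36*sin(u)*cos(u) + 4.42*cos(u)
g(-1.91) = -1.86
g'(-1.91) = 0.84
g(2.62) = 2.16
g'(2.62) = -7.01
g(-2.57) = -2.27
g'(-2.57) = -0.37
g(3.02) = -0.37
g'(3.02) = -5.27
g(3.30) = -1.57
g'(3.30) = -3.22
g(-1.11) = -1.97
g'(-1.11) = -0.97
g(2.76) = 1.20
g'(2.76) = -6.65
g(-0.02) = -1.05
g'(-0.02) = 4.27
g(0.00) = -0.96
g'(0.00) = 4.42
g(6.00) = -1.91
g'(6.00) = 2.27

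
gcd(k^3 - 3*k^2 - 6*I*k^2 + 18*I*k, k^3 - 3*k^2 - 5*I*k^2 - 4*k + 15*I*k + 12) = k - 3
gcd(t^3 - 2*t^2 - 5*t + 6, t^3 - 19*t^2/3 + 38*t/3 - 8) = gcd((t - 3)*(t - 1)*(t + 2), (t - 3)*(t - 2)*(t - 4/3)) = t - 3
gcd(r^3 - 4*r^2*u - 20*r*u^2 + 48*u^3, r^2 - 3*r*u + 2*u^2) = r - 2*u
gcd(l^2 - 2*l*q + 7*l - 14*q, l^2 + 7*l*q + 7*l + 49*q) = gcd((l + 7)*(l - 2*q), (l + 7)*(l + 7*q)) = l + 7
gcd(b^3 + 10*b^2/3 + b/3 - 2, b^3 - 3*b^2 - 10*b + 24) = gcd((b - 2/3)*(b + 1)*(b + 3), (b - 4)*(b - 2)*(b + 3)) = b + 3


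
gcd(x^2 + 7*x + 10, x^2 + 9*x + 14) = x + 2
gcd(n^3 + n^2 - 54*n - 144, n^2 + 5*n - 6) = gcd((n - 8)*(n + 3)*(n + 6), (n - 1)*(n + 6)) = n + 6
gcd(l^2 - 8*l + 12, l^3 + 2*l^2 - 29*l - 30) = 1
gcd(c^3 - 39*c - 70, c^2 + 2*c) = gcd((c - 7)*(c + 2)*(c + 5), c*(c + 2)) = c + 2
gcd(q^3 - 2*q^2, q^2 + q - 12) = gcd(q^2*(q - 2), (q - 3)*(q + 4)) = 1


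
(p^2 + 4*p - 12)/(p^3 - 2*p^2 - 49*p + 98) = (p + 6)/(p^2 - 49)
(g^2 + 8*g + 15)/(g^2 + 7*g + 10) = (g + 3)/(g + 2)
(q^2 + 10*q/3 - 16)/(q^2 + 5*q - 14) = (q^2 + 10*q/3 - 16)/(q^2 + 5*q - 14)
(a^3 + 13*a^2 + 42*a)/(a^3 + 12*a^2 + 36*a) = (a + 7)/(a + 6)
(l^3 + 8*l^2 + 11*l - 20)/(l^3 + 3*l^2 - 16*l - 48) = (l^2 + 4*l - 5)/(l^2 - l - 12)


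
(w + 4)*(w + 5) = w^2 + 9*w + 20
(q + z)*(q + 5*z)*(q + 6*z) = q^3 + 12*q^2*z + 41*q*z^2 + 30*z^3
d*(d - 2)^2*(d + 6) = d^4 + 2*d^3 - 20*d^2 + 24*d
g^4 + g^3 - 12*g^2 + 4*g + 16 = (g - 2)^2*(g + 1)*(g + 4)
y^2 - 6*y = y*(y - 6)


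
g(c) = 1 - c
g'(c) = -1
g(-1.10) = 2.10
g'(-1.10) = -1.00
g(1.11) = -0.11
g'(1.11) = -1.00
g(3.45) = -2.45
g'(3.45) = -1.00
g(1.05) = -0.05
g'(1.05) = -1.00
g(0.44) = 0.56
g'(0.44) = -1.00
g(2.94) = -1.94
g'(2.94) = -1.00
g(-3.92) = 4.92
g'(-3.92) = -1.00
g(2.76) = -1.76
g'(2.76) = -1.00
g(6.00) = -5.00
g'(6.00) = -1.00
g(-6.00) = 7.00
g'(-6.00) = -1.00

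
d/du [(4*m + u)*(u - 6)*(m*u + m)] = m*(8*m*u - 20*m + 3*u^2 - 10*u - 6)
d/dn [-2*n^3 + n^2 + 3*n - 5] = -6*n^2 + 2*n + 3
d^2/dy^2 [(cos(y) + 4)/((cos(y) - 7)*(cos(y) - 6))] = (-29*(1 - cos(y)^2)^2 - cos(y)^5 + 410*cos(y)^3 - 584*cos(y)^2 - 4512*cos(y) + 2137)/((cos(y) - 7)^3*(cos(y) - 6)^3)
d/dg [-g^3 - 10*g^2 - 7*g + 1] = -3*g^2 - 20*g - 7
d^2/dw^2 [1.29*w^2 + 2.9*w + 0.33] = 2.58000000000000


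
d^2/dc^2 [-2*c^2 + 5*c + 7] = -4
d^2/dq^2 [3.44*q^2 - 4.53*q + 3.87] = 6.88000000000000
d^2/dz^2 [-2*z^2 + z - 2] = -4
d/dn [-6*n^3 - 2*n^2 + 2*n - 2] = -18*n^2 - 4*n + 2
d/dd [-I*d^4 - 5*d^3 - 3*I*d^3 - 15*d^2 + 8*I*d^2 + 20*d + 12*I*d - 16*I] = -4*I*d^3 + d^2*(-15 - 9*I) + d*(-30 + 16*I) + 20 + 12*I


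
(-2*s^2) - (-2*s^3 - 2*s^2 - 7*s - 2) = 2*s^3 + 7*s + 2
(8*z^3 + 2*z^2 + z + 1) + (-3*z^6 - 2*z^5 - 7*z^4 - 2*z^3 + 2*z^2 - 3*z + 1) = -3*z^6 - 2*z^5 - 7*z^4 + 6*z^3 + 4*z^2 - 2*z + 2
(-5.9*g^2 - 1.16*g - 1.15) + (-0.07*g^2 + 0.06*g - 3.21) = -5.97*g^2 - 1.1*g - 4.36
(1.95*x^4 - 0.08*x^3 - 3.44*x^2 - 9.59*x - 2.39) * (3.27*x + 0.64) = 6.3765*x^5 + 0.9864*x^4 - 11.3*x^3 - 33.5609*x^2 - 13.9529*x - 1.5296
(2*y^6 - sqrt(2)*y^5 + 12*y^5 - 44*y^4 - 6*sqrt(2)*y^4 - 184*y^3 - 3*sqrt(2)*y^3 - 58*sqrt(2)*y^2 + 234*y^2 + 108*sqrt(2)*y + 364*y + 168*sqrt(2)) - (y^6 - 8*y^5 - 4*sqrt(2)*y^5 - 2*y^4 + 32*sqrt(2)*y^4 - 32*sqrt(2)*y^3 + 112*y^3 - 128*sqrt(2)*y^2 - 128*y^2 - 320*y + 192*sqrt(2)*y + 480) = y^6 + 3*sqrt(2)*y^5 + 20*y^5 - 38*sqrt(2)*y^4 - 42*y^4 - 296*y^3 + 29*sqrt(2)*y^3 + 70*sqrt(2)*y^2 + 362*y^2 - 84*sqrt(2)*y + 684*y - 480 + 168*sqrt(2)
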